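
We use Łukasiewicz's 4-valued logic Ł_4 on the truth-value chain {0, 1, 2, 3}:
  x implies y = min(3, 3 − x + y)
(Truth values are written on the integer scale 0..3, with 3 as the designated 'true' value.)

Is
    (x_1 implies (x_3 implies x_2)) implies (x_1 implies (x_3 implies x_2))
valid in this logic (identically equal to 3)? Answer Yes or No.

At x_1 = 3, x_2 = 2, x_3 = 1, for instance:
x_3 implies x_2 = 1 implies 2 = 3
x_1 implies (x_3 implies x_2) = 3 implies 3 = 3
(x_1 implies (x_3 implies x_2)) implies (x_1 implies (x_3 implies x_2)) = 3 implies 3 = 3
and checking the remaining 63 assignments likewise gives ≥ 3 in every case.

Yes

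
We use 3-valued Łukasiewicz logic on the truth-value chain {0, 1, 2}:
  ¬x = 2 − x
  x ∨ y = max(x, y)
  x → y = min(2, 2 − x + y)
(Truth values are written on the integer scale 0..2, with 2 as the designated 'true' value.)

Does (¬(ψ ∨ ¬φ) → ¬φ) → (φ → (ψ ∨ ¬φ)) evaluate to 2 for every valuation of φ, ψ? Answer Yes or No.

φ = 0, ψ = 0 ↦ 2
φ = 0, ψ = 1 ↦ 2
φ = 0, ψ = 2 ↦ 2
φ = 1, ψ = 0 ↦ 2
φ = 1, ψ = 1 ↦ 2
φ = 1, ψ = 2 ↦ 2
φ = 2, ψ = 0 ↦ 2
φ = 2, ψ = 1 ↦ 2
φ = 2, ψ = 2 ↦ 2
Every assignment gives a value ≥ 2.

Yes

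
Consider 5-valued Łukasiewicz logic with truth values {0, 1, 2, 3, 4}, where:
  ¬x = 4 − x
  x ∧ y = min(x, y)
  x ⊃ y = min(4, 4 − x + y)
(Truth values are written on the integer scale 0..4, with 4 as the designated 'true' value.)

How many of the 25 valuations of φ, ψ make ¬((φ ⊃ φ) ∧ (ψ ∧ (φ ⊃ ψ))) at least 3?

value 4: 5 assignments (counts)
value 3: 5 assignments (counts)
value 2: 5 assignments
value 1: 5 assignments
value 0: 5 assignments
So 10 of the 25 assignments meet the threshold.

10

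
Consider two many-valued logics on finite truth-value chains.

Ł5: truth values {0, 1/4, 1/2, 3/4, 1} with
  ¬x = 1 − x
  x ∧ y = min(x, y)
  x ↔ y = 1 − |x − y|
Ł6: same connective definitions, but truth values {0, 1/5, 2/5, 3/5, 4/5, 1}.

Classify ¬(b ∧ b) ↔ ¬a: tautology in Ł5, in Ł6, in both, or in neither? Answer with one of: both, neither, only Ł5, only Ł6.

In Ł5: at a = 0, b = 1/4 the value is 3/4 — not a tautology.
In Ł6: at a = 0, b = 1/5 the value is 4/5 — not a tautology.

neither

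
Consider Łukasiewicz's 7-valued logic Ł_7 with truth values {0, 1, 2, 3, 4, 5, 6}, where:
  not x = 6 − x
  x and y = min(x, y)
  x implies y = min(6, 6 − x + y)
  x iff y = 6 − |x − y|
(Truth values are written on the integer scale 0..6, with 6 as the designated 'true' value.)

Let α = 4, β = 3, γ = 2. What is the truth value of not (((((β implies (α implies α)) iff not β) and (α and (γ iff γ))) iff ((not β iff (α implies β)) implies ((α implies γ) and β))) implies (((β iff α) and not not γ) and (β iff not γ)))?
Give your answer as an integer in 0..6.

α implies α = 4 implies 4 = 6
β implies (α implies α) = 3 implies 6 = 6
not β = not 3 = 3
(β implies (α implies α)) iff not β = 6 iff 3 = 3
γ iff γ = 2 iff 2 = 6
α and (γ iff γ) = 4 and 6 = 4
((β implies (α implies α)) iff not β) and (α and (γ iff γ)) = 3 and 4 = 3
not β = not 3 = 3
α implies β = 4 implies 3 = 5
not β iff (α implies β) = 3 iff 5 = 4
α implies γ = 4 implies 2 = 4
(α implies γ) and β = 4 and 3 = 3
(not β iff (α implies β)) implies ((α implies γ) and β) = 4 implies 3 = 5
(((β implies (α implies α)) iff not β) and (α and (γ iff γ))) iff ((not β iff (α implies β)) implies ((α implies γ) and β)) = 3 iff 5 = 4
β iff α = 3 iff 4 = 5
not γ = not 2 = 4
not not γ = not 4 = 2
(β iff α) and not not γ = 5 and 2 = 2
not γ = not 2 = 4
β iff not γ = 3 iff 4 = 5
((β iff α) and not not γ) and (β iff not γ) = 2 and 5 = 2
((((β implies (α implies α)) iff not β) and (α and (γ iff γ))) iff ((not β iff (α implies β)) implies ((α implies γ) and β))) implies (((β iff α) and not not γ) and (β iff not γ)) = 4 implies 2 = 4
not (((((β implies (α implies α)) iff not β) and (α and (γ iff γ))) iff ((not β iff (α implies β)) implies ((α implies γ) and β))) implies (((β iff α) and not not γ) and (β iff not γ))) = not 4 = 2

2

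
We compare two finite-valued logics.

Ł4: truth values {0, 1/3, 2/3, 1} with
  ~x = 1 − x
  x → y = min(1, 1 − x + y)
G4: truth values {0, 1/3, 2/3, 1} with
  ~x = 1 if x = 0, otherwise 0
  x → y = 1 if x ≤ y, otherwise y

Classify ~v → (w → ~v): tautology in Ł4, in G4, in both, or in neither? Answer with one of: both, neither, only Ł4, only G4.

In Ł4: every assignment gives 1 — tautology.
In G4: every assignment gives 1 — tautology.

both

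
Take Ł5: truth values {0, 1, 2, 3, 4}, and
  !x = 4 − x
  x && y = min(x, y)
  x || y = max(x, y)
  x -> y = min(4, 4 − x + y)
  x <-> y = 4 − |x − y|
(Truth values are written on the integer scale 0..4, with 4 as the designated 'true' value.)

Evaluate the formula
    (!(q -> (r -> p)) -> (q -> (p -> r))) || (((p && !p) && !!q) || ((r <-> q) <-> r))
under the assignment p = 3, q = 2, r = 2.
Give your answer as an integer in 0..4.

r -> p = 2 -> 3 = 4
q -> (r -> p) = 2 -> 4 = 4
!(q -> (r -> p)) = !4 = 0
p -> r = 3 -> 2 = 3
q -> (p -> r) = 2 -> 3 = 4
!(q -> (r -> p)) -> (q -> (p -> r)) = 0 -> 4 = 4
!p = !3 = 1
p && !p = 3 && 1 = 1
!q = !2 = 2
!!q = !2 = 2
(p && !p) && !!q = 1 && 2 = 1
r <-> q = 2 <-> 2 = 4
(r <-> q) <-> r = 4 <-> 2 = 2
((p && !p) && !!q) || ((r <-> q) <-> r) = 1 || 2 = 2
(!(q -> (r -> p)) -> (q -> (p -> r))) || (((p && !p) && !!q) || ((r <-> q) <-> r)) = 4 || 2 = 4

4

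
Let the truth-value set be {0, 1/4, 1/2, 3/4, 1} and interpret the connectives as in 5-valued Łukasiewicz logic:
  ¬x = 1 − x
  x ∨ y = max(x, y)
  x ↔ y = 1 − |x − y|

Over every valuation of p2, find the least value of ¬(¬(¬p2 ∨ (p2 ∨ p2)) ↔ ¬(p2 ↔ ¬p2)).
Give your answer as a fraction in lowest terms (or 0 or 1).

1/4

Take p2 = 1/4:
¬p2 = ¬1/4 = 3/4
p2 ∨ p2 = 1/4 ∨ 1/4 = 1/4
¬p2 ∨ (p2 ∨ p2) = 3/4 ∨ 1/4 = 3/4
¬(¬p2 ∨ (p2 ∨ p2)) = ¬3/4 = 1/4
¬p2 = ¬1/4 = 3/4
p2 ↔ ¬p2 = 1/4 ↔ 3/4 = 1/2
¬(p2 ↔ ¬p2) = ¬1/2 = 1/2
¬(¬p2 ∨ (p2 ∨ p2)) ↔ ¬(p2 ↔ ¬p2) = 1/4 ↔ 1/2 = 3/4
¬(¬(¬p2 ∨ (p2 ∨ p2)) ↔ ¬(p2 ↔ ¬p2)) = ¬3/4 = 1/4
No assignment yields a value below 1/4, so this is the minimum.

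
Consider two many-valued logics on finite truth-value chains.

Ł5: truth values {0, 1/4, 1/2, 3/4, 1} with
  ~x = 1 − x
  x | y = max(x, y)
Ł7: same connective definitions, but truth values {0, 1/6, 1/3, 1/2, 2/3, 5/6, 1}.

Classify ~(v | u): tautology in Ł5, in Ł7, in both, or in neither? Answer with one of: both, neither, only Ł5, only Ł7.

In Ł5: at u = 0, v = 1/4 the value is 3/4 — not a tautology.
In Ł7: at u = 0, v = 1/6 the value is 5/6 — not a tautology.

neither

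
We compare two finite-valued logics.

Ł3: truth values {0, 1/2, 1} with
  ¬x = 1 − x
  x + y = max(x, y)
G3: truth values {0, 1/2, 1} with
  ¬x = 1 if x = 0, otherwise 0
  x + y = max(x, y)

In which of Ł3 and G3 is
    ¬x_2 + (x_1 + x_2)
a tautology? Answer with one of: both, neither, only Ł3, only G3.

In Ł3: at x_1 = 0, x_2 = 1/2 the value is 1/2 — not a tautology.
In G3: at x_1 = 0, x_2 = 1/2 the value is 1/2 — not a tautology.

neither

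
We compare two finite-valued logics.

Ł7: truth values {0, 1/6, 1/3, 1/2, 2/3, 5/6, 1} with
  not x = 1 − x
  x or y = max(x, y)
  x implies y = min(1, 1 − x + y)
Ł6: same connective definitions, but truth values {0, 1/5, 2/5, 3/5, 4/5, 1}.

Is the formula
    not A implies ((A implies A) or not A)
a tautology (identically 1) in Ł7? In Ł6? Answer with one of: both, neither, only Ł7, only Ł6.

both

In Ł7: every assignment gives 1 — tautology.
In Ł6: every assignment gives 1 — tautology.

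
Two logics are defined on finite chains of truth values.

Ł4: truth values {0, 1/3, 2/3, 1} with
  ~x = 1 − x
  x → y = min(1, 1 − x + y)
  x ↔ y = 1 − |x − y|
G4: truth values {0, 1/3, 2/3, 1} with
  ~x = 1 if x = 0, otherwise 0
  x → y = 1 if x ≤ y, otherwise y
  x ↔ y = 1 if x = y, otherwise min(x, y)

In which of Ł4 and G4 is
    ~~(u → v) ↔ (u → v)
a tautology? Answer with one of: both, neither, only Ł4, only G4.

only Ł4

In Ł4: every assignment gives 1 — tautology.
In G4: at u = 2/3, v = 1/3 the value is 1/3 — not a tautology.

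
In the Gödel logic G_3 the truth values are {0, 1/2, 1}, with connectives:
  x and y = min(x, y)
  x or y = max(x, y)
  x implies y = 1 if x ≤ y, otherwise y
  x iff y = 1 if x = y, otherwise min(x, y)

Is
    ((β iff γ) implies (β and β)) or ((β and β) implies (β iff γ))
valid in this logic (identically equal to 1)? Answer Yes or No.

Yes

β = 0, γ = 0 ↦ 1
β = 0, γ = 1/2 ↦ 1
β = 0, γ = 1 ↦ 1
β = 1/2, γ = 0 ↦ 1
β = 1/2, γ = 1/2 ↦ 1
β = 1/2, γ = 1 ↦ 1
β = 1, γ = 0 ↦ 1
β = 1, γ = 1/2 ↦ 1
β = 1, γ = 1 ↦ 1
Every assignment gives a value ≥ 1.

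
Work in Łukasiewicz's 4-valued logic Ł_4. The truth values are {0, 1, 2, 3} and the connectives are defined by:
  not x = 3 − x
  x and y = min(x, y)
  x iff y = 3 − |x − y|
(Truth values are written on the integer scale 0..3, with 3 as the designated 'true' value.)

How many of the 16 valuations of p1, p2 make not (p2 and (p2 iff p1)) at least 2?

p1 = 0, p2 = 0 ↦ 3  ≥
p1 = 0, p2 = 1 ↦ 2  ≥
p1 = 0, p2 = 2 ↦ 2  ≥
p1 = 0, p2 = 3 ↦ 3  ≥
p1 = 1, p2 = 0 ↦ 3  ≥
p1 = 1, p2 = 1 ↦ 2  ≥
p1 = 1, p2 = 2 ↦ 1  <
p1 = 1, p2 = 3 ↦ 2  ≥
p1 = 2, p2 = 0 ↦ 3  ≥
p1 = 2, p2 = 1 ↦ 2  ≥
p1 = 2, p2 = 2 ↦ 1  <
p1 = 2, p2 = 3 ↦ 1  <
p1 = 3, p2 = 0 ↦ 3  ≥
p1 = 3, p2 = 1 ↦ 2  ≥
p1 = 3, p2 = 2 ↦ 1  <
p1 = 3, p2 = 3 ↦ 0  <
So 11 of the 16 assignments meet the threshold.

11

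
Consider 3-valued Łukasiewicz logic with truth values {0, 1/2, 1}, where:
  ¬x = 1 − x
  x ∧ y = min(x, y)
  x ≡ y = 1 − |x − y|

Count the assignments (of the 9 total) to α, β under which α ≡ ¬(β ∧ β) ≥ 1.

3

α = 0, β = 0 ↦ 0  <
α = 0, β = 1/2 ↦ 1/2  <
α = 0, β = 1 ↦ 1  ≥
α = 1/2, β = 0 ↦ 1/2  <
α = 1/2, β = 1/2 ↦ 1  ≥
α = 1/2, β = 1 ↦ 1/2  <
α = 1, β = 0 ↦ 1  ≥
α = 1, β = 1/2 ↦ 1/2  <
α = 1, β = 1 ↦ 0  <
So 3 of the 9 assignments meet the threshold.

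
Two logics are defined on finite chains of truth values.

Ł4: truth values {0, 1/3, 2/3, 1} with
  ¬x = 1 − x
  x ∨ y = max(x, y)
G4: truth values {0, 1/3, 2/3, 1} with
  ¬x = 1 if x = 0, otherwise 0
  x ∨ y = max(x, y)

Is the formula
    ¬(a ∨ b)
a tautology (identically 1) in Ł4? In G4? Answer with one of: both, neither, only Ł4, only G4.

neither

In Ł4: at a = 0, b = 1/3 the value is 2/3 — not a tautology.
In G4: at a = 0, b = 1/3 the value is 0 — not a tautology.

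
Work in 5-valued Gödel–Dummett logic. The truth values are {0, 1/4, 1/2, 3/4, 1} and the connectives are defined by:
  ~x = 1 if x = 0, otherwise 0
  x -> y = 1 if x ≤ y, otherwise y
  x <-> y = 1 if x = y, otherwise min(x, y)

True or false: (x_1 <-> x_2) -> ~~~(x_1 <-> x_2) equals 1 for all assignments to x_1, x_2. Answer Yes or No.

No

Counterexample: take x_1 = 0, x_2 = 0.
x_1 <-> x_2 = 0 <-> 0 = 1
x_1 <-> x_2 = 0 <-> 0 = 1
~(x_1 <-> x_2) = ~1 = 0
~~(x_1 <-> x_2) = ~0 = 1
~~~(x_1 <-> x_2) = ~1 = 0
(x_1 <-> x_2) -> ~~~(x_1 <-> x_2) = 1 -> 0 = 0
This gives 0 ≠ 1.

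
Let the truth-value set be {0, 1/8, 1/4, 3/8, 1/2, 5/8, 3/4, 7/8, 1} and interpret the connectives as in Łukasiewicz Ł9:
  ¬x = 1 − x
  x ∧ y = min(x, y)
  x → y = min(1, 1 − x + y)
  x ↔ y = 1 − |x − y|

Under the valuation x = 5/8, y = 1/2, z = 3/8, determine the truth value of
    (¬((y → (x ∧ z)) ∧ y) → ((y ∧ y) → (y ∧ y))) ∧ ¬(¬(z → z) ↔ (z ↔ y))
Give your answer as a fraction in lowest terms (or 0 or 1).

7/8

x ∧ z = 5/8 ∧ 3/8 = 3/8
y → (x ∧ z) = 1/2 → 3/8 = 7/8
(y → (x ∧ z)) ∧ y = 7/8 ∧ 1/2 = 1/2
¬((y → (x ∧ z)) ∧ y) = ¬1/2 = 1/2
y ∧ y = 1/2 ∧ 1/2 = 1/2
y ∧ y = 1/2 ∧ 1/2 = 1/2
(y ∧ y) → (y ∧ y) = 1/2 → 1/2 = 1
¬((y → (x ∧ z)) ∧ y) → ((y ∧ y) → (y ∧ y)) = 1/2 → 1 = 1
z → z = 3/8 → 3/8 = 1
¬(z → z) = ¬1 = 0
z ↔ y = 3/8 ↔ 1/2 = 7/8
¬(z → z) ↔ (z ↔ y) = 0 ↔ 7/8 = 1/8
¬(¬(z → z) ↔ (z ↔ y)) = ¬1/8 = 7/8
(¬((y → (x ∧ z)) ∧ y) → ((y ∧ y) → (y ∧ y))) ∧ ¬(¬(z → z) ↔ (z ↔ y)) = 1 ∧ 7/8 = 7/8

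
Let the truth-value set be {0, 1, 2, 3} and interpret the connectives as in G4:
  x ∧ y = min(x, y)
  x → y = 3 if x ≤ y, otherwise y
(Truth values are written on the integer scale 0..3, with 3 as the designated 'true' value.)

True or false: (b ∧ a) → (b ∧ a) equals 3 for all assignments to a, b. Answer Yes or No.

Yes

a = 0, b = 0 ↦ 3
a = 0, b = 1 ↦ 3
a = 0, b = 2 ↦ 3
a = 0, b = 3 ↦ 3
a = 1, b = 0 ↦ 3
a = 1, b = 1 ↦ 3
a = 1, b = 2 ↦ 3
a = 1, b = 3 ↦ 3
a = 2, b = 0 ↦ 3
a = 2, b = 1 ↦ 3
a = 2, b = 2 ↦ 3
a = 2, b = 3 ↦ 3
a = 3, b = 0 ↦ 3
a = 3, b = 1 ↦ 3
a = 3, b = 2 ↦ 3
a = 3, b = 3 ↦ 3
Every assignment gives a value ≥ 3.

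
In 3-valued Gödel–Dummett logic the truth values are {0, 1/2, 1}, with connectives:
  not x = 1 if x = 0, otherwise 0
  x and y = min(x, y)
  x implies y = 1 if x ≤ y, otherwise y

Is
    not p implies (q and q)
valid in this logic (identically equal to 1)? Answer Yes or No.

No

Counterexample: take p = 0, q = 0.
not p = not 0 = 1
q and q = 0 and 0 = 0
not p implies (q and q) = 1 implies 0 = 0
This gives 0 ≠ 1.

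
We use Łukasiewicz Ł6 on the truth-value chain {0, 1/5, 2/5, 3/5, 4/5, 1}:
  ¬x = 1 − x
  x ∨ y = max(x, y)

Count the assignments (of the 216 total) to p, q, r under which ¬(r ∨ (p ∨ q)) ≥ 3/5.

27

value 1: 1 assignment (counts)
value 4/5: 7 assignments (counts)
value 3/5: 19 assignments (counts)
value 2/5: 37 assignments
value 1/5: 61 assignments
value 0: 91 assignments
So 27 of the 216 assignments meet the threshold.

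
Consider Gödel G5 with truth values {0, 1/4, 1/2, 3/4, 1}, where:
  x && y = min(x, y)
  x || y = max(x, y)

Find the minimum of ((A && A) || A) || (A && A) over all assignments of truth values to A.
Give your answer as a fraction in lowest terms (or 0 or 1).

0

Take A = 0:
A && A = 0 && 0 = 0
(A && A) || A = 0 || 0 = 0
A && A = 0 && 0 = 0
((A && A) || A) || (A && A) = 0 || 0 = 0
No assignment yields a value below 0, so this is the minimum.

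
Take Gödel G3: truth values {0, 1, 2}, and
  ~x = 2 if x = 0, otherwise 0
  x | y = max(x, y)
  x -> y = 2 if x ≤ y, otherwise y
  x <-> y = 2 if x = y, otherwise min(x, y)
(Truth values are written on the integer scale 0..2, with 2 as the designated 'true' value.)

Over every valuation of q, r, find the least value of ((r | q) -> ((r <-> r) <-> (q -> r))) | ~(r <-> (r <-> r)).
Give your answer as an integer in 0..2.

Take q = 2, r = 1:
r | q = 1 | 2 = 2
r <-> r = 1 <-> 1 = 2
q -> r = 2 -> 1 = 1
(r <-> r) <-> (q -> r) = 2 <-> 1 = 1
(r | q) -> ((r <-> r) <-> (q -> r)) = 2 -> 1 = 1
r <-> r = 1 <-> 1 = 2
r <-> (r <-> r) = 1 <-> 2 = 1
~(r <-> (r <-> r)) = ~1 = 0
((r | q) -> ((r <-> r) <-> (q -> r))) | ~(r <-> (r <-> r)) = 1 | 0 = 1
No assignment yields a value below 1, so this is the minimum.

1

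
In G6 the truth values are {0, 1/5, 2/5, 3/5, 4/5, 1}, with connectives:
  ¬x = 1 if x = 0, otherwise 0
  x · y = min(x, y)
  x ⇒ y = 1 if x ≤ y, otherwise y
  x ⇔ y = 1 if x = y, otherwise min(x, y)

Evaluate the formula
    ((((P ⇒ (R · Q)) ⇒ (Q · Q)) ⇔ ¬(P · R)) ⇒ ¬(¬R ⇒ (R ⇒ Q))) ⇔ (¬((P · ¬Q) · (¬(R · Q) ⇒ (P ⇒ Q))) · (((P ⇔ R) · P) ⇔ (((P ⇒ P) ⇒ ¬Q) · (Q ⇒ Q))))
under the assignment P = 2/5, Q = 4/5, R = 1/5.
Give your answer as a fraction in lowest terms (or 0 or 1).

0

R · Q = 1/5 · 4/5 = 1/5
P ⇒ (R · Q) = 2/5 ⇒ 1/5 = 1/5
Q · Q = 4/5 · 4/5 = 4/5
(P ⇒ (R · Q)) ⇒ (Q · Q) = 1/5 ⇒ 4/5 = 1
P · R = 2/5 · 1/5 = 1/5
¬(P · R) = ¬1/5 = 0
((P ⇒ (R · Q)) ⇒ (Q · Q)) ⇔ ¬(P · R) = 1 ⇔ 0 = 0
¬R = ¬1/5 = 0
R ⇒ Q = 1/5 ⇒ 4/5 = 1
¬R ⇒ (R ⇒ Q) = 0 ⇒ 1 = 1
¬(¬R ⇒ (R ⇒ Q)) = ¬1 = 0
(((P ⇒ (R · Q)) ⇒ (Q · Q)) ⇔ ¬(P · R)) ⇒ ¬(¬R ⇒ (R ⇒ Q)) = 0 ⇒ 0 = 1
¬Q = ¬4/5 = 0
P · ¬Q = 2/5 · 0 = 0
R · Q = 1/5 · 4/5 = 1/5
¬(R · Q) = ¬1/5 = 0
P ⇒ Q = 2/5 ⇒ 4/5 = 1
¬(R · Q) ⇒ (P ⇒ Q) = 0 ⇒ 1 = 1
(P · ¬Q) · (¬(R · Q) ⇒ (P ⇒ Q)) = 0 · 1 = 0
¬((P · ¬Q) · (¬(R · Q) ⇒ (P ⇒ Q))) = ¬0 = 1
P ⇔ R = 2/5 ⇔ 1/5 = 1/5
(P ⇔ R) · P = 1/5 · 2/5 = 1/5
P ⇒ P = 2/5 ⇒ 2/5 = 1
¬Q = ¬4/5 = 0
(P ⇒ P) ⇒ ¬Q = 1 ⇒ 0 = 0
Q ⇒ Q = 4/5 ⇒ 4/5 = 1
((P ⇒ P) ⇒ ¬Q) · (Q ⇒ Q) = 0 · 1 = 0
((P ⇔ R) · P) ⇔ (((P ⇒ P) ⇒ ¬Q) · (Q ⇒ Q)) = 1/5 ⇔ 0 = 0
¬((P · ¬Q) · (¬(R · Q) ⇒ (P ⇒ Q))) · (((P ⇔ R) · P) ⇔ (((P ⇒ P) ⇒ ¬Q) · (Q ⇒ Q))) = 1 · 0 = 0
((((P ⇒ (R · Q)) ⇒ (Q · Q)) ⇔ ¬(P · R)) ⇒ ¬(¬R ⇒ (R ⇒ Q))) ⇔ (¬((P · ¬Q) · (¬(R · Q) ⇒ (P ⇒ Q))) · (((P ⇔ R) · P) ⇔ (((P ⇒ P) ⇒ ¬Q) · (Q ⇒ Q)))) = 1 ⇔ 0 = 0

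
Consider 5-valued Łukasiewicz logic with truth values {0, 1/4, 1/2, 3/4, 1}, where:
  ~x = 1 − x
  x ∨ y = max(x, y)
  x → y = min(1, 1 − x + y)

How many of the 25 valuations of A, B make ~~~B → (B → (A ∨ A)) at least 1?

25

value 1: 25 assignments (counts)
So 25 of the 25 assignments meet the threshold.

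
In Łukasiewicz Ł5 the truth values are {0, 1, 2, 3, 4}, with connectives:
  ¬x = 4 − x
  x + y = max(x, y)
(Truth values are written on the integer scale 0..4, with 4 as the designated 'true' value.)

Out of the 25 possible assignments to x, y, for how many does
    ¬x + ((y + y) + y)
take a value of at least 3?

16

value 4: 9 assignments (counts)
value 3: 7 assignments (counts)
value 2: 5 assignments
value 1: 3 assignments
value 0: 1 assignment
So 16 of the 25 assignments meet the threshold.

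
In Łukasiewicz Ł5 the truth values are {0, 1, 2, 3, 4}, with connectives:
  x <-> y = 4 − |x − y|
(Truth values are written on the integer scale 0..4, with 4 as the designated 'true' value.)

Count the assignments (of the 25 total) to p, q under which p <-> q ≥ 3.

value 4: 5 assignments (counts)
value 3: 8 assignments (counts)
value 2: 6 assignments
value 1: 4 assignments
value 0: 2 assignments
So 13 of the 25 assignments meet the threshold.

13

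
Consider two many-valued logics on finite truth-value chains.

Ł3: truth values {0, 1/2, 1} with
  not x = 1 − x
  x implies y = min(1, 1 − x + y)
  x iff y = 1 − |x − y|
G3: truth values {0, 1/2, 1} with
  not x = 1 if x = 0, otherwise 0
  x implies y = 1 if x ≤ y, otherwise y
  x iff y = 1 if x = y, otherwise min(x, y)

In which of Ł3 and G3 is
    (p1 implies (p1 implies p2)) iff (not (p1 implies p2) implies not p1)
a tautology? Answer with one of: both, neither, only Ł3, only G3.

only Ł3

In Ł3: every assignment gives 1 — tautology.
In G3: at p1 = 1, p2 = 1/2 the value is 1/2 — not a tautology.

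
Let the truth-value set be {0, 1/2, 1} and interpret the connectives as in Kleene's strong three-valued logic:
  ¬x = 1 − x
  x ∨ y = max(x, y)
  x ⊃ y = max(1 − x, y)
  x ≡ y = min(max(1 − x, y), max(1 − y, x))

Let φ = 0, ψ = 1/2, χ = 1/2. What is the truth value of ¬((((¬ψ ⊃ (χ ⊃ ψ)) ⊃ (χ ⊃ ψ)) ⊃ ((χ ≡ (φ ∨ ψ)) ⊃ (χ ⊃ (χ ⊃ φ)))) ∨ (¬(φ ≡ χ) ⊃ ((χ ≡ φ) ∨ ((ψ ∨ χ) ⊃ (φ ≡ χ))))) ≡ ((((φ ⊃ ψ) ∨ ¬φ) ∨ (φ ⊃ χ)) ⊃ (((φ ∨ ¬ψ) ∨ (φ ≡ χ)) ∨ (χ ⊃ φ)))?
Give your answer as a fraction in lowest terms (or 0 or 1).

1/2

¬ψ = ¬1/2 = 1/2
χ ⊃ ψ = 1/2 ⊃ 1/2 = 1/2
¬ψ ⊃ (χ ⊃ ψ) = 1/2 ⊃ 1/2 = 1/2
χ ⊃ ψ = 1/2 ⊃ 1/2 = 1/2
(¬ψ ⊃ (χ ⊃ ψ)) ⊃ (χ ⊃ ψ) = 1/2 ⊃ 1/2 = 1/2
φ ∨ ψ = 0 ∨ 1/2 = 1/2
χ ≡ (φ ∨ ψ) = 1/2 ≡ 1/2 = 1/2
χ ⊃ φ = 1/2 ⊃ 0 = 1/2
χ ⊃ (χ ⊃ φ) = 1/2 ⊃ 1/2 = 1/2
(χ ≡ (φ ∨ ψ)) ⊃ (χ ⊃ (χ ⊃ φ)) = 1/2 ⊃ 1/2 = 1/2
((¬ψ ⊃ (χ ⊃ ψ)) ⊃ (χ ⊃ ψ)) ⊃ ((χ ≡ (φ ∨ ψ)) ⊃ (χ ⊃ (χ ⊃ φ))) = 1/2 ⊃ 1/2 = 1/2
φ ≡ χ = 0 ≡ 1/2 = 1/2
¬(φ ≡ χ) = ¬1/2 = 1/2
χ ≡ φ = 1/2 ≡ 0 = 1/2
ψ ∨ χ = 1/2 ∨ 1/2 = 1/2
φ ≡ χ = 0 ≡ 1/2 = 1/2
(ψ ∨ χ) ⊃ (φ ≡ χ) = 1/2 ⊃ 1/2 = 1/2
(χ ≡ φ) ∨ ((ψ ∨ χ) ⊃ (φ ≡ χ)) = 1/2 ∨ 1/2 = 1/2
¬(φ ≡ χ) ⊃ ((χ ≡ φ) ∨ ((ψ ∨ χ) ⊃ (φ ≡ χ))) = 1/2 ⊃ 1/2 = 1/2
(((¬ψ ⊃ (χ ⊃ ψ)) ⊃ (χ ⊃ ψ)) ⊃ ((χ ≡ (φ ∨ ψ)) ⊃ (χ ⊃ (χ ⊃ φ)))) ∨ (¬(φ ≡ χ) ⊃ ((χ ≡ φ) ∨ ((ψ ∨ χ) ⊃ (φ ≡ χ)))) = 1/2 ∨ 1/2 = 1/2
¬((((¬ψ ⊃ (χ ⊃ ψ)) ⊃ (χ ⊃ ψ)) ⊃ ((χ ≡ (φ ∨ ψ)) ⊃ (χ ⊃ (χ ⊃ φ)))) ∨ (¬(φ ≡ χ) ⊃ ((χ ≡ φ) ∨ ((ψ ∨ χ) ⊃ (φ ≡ χ))))) = ¬1/2 = 1/2
φ ⊃ ψ = 0 ⊃ 1/2 = 1
¬φ = ¬0 = 1
(φ ⊃ ψ) ∨ ¬φ = 1 ∨ 1 = 1
φ ⊃ χ = 0 ⊃ 1/2 = 1
((φ ⊃ ψ) ∨ ¬φ) ∨ (φ ⊃ χ) = 1 ∨ 1 = 1
¬ψ = ¬1/2 = 1/2
φ ∨ ¬ψ = 0 ∨ 1/2 = 1/2
φ ≡ χ = 0 ≡ 1/2 = 1/2
(φ ∨ ¬ψ) ∨ (φ ≡ χ) = 1/2 ∨ 1/2 = 1/2
χ ⊃ φ = 1/2 ⊃ 0 = 1/2
((φ ∨ ¬ψ) ∨ (φ ≡ χ)) ∨ (χ ⊃ φ) = 1/2 ∨ 1/2 = 1/2
(((φ ⊃ ψ) ∨ ¬φ) ∨ (φ ⊃ χ)) ⊃ (((φ ∨ ¬ψ) ∨ (φ ≡ χ)) ∨ (χ ⊃ φ)) = 1 ⊃ 1/2 = 1/2
¬((((¬ψ ⊃ (χ ⊃ ψ)) ⊃ (χ ⊃ ψ)) ⊃ ((χ ≡ (φ ∨ ψ)) ⊃ (χ ⊃ (χ ⊃ φ)))) ∨ (¬(φ ≡ χ) ⊃ ((χ ≡ φ) ∨ ((ψ ∨ χ) ⊃ (φ ≡ χ))))) ≡ ((((φ ⊃ ψ) ∨ ¬φ) ∨ (φ ⊃ χ)) ⊃ (((φ ∨ ¬ψ) ∨ (φ ≡ χ)) ∨ (χ ⊃ φ))) = 1/2 ≡ 1/2 = 1/2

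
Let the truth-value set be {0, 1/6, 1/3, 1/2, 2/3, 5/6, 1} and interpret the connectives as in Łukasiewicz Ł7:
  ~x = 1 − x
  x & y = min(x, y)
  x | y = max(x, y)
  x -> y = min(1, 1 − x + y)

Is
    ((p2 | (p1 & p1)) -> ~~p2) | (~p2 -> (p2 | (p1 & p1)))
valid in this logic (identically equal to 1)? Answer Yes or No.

No

Counterexample: take p1 = 1/6, p2 = 0.
p1 & p1 = 1/6 & 1/6 = 1/6
p2 | (p1 & p1) = 0 | 1/6 = 1/6
~p2 = ~0 = 1
~~p2 = ~1 = 0
(p2 | (p1 & p1)) -> ~~p2 = 1/6 -> 0 = 5/6
~p2 = ~0 = 1
p1 & p1 = 1/6 & 1/6 = 1/6
p2 | (p1 & p1) = 0 | 1/6 = 1/6
~p2 -> (p2 | (p1 & p1)) = 1 -> 1/6 = 1/6
((p2 | (p1 & p1)) -> ~~p2) | (~p2 -> (p2 | (p1 & p1))) = 5/6 | 1/6 = 5/6
This gives 5/6 ≠ 1.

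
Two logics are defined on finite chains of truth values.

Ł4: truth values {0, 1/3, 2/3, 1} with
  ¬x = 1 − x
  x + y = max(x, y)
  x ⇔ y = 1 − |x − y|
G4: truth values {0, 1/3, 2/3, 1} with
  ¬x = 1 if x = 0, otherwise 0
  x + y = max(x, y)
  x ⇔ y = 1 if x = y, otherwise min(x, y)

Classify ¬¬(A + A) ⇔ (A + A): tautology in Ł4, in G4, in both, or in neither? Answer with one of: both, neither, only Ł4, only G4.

In Ł4: every assignment gives 1 — tautology.
In G4: at A = 1/3 the value is 1/3 — not a tautology.

only Ł4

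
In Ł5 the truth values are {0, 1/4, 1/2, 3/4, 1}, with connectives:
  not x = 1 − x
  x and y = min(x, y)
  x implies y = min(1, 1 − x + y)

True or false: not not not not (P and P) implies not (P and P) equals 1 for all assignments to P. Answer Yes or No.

No

Counterexample: take P = 3/4.
P and P = 3/4 and 3/4 = 3/4
not (P and P) = not 3/4 = 1/4
not not (P and P) = not 1/4 = 3/4
not not not (P and P) = not 3/4 = 1/4
not not not not (P and P) = not 1/4 = 3/4
P and P = 3/4 and 3/4 = 3/4
not (P and P) = not 3/4 = 1/4
not not not not (P and P) implies not (P and P) = 3/4 implies 1/4 = 1/2
This gives 1/2 ≠ 1.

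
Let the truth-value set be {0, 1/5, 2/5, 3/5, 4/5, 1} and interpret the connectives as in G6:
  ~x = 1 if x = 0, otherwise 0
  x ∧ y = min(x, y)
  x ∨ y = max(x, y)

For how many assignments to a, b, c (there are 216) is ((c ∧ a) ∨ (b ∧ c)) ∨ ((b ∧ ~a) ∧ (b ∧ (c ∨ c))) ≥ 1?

value 1: 11 assignments (counts)
value 4/5: 29 assignments
value 3/5: 41 assignments
value 2/5: 47 assignments
value 1/5: 47 assignments
value 0: 41 assignments
So 11 of the 216 assignments meet the threshold.

11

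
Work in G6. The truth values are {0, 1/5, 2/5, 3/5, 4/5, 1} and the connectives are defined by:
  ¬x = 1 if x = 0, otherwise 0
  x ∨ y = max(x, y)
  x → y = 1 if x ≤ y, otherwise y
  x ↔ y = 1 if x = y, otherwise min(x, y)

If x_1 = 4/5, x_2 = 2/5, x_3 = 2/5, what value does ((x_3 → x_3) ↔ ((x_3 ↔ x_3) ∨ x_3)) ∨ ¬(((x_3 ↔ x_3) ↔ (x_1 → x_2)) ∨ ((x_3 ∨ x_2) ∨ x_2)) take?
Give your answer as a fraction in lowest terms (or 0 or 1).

1

x_3 → x_3 = 2/5 → 2/5 = 1
x_3 ↔ x_3 = 2/5 ↔ 2/5 = 1
(x_3 ↔ x_3) ∨ x_3 = 1 ∨ 2/5 = 1
(x_3 → x_3) ↔ ((x_3 ↔ x_3) ∨ x_3) = 1 ↔ 1 = 1
x_3 ↔ x_3 = 2/5 ↔ 2/5 = 1
x_1 → x_2 = 4/5 → 2/5 = 2/5
(x_3 ↔ x_3) ↔ (x_1 → x_2) = 1 ↔ 2/5 = 2/5
x_3 ∨ x_2 = 2/5 ∨ 2/5 = 2/5
(x_3 ∨ x_2) ∨ x_2 = 2/5 ∨ 2/5 = 2/5
((x_3 ↔ x_3) ↔ (x_1 → x_2)) ∨ ((x_3 ∨ x_2) ∨ x_2) = 2/5 ∨ 2/5 = 2/5
¬(((x_3 ↔ x_3) ↔ (x_1 → x_2)) ∨ ((x_3 ∨ x_2) ∨ x_2)) = ¬2/5 = 0
((x_3 → x_3) ↔ ((x_3 ↔ x_3) ∨ x_3)) ∨ ¬(((x_3 ↔ x_3) ↔ (x_1 → x_2)) ∨ ((x_3 ∨ x_2) ∨ x_2)) = 1 ∨ 0 = 1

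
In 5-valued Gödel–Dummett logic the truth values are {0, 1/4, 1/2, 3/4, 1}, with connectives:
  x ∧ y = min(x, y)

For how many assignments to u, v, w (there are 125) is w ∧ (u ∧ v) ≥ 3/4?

value 1: 1 assignment (counts)
value 3/4: 7 assignments (counts)
value 1/2: 19 assignments
value 1/4: 37 assignments
value 0: 61 assignments
So 8 of the 125 assignments meet the threshold.

8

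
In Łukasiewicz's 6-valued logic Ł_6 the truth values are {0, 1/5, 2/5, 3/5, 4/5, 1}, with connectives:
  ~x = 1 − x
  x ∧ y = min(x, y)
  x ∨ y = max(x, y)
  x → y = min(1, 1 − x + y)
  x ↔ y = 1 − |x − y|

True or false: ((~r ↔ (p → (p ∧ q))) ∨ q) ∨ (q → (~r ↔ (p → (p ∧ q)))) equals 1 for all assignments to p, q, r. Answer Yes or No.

No

Counterexample: take p = 0, q = 1/5, r = 1.
~r = ~1 = 0
p ∧ q = 0 ∧ 1/5 = 0
p → (p ∧ q) = 0 → 0 = 1
~r ↔ (p → (p ∧ q)) = 0 ↔ 1 = 0
(~r ↔ (p → (p ∧ q))) ∨ q = 0 ∨ 1/5 = 1/5
~r = ~1 = 0
p ∧ q = 0 ∧ 1/5 = 0
p → (p ∧ q) = 0 → 0 = 1
~r ↔ (p → (p ∧ q)) = 0 ↔ 1 = 0
q → (~r ↔ (p → (p ∧ q))) = 1/5 → 0 = 4/5
((~r ↔ (p → (p ∧ q))) ∨ q) ∨ (q → (~r ↔ (p → (p ∧ q)))) = 1/5 ∨ 4/5 = 4/5
This gives 4/5 ≠ 1.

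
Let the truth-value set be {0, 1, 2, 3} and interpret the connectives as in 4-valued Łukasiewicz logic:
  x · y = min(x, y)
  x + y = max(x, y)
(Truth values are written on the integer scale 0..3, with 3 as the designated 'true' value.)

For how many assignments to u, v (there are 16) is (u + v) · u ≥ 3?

u = 0, v = 0 ↦ 0  <
u = 0, v = 1 ↦ 0  <
u = 0, v = 2 ↦ 0  <
u = 0, v = 3 ↦ 0  <
u = 1, v = 0 ↦ 1  <
u = 1, v = 1 ↦ 1  <
u = 1, v = 2 ↦ 1  <
u = 1, v = 3 ↦ 1  <
u = 2, v = 0 ↦ 2  <
u = 2, v = 1 ↦ 2  <
u = 2, v = 2 ↦ 2  <
u = 2, v = 3 ↦ 2  <
u = 3, v = 0 ↦ 3  ≥
u = 3, v = 1 ↦ 3  ≥
u = 3, v = 2 ↦ 3  ≥
u = 3, v = 3 ↦ 3  ≥
So 4 of the 16 assignments meet the threshold.

4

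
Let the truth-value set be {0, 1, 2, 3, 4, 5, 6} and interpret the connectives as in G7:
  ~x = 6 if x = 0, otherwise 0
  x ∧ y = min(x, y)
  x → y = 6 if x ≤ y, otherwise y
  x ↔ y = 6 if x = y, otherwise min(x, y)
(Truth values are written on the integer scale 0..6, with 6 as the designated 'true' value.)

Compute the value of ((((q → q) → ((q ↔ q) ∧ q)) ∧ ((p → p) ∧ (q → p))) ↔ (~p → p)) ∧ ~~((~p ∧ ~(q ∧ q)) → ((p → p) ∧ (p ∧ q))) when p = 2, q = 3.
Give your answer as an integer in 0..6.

q → q = 3 → 3 = 6
q ↔ q = 3 ↔ 3 = 6
(q ↔ q) ∧ q = 6 ∧ 3 = 3
(q → q) → ((q ↔ q) ∧ q) = 6 → 3 = 3
p → p = 2 → 2 = 6
q → p = 3 → 2 = 2
(p → p) ∧ (q → p) = 6 ∧ 2 = 2
((q → q) → ((q ↔ q) ∧ q)) ∧ ((p → p) ∧ (q → p)) = 3 ∧ 2 = 2
~p = ~2 = 0
~p → p = 0 → 2 = 6
(((q → q) → ((q ↔ q) ∧ q)) ∧ ((p → p) ∧ (q → p))) ↔ (~p → p) = 2 ↔ 6 = 2
~p = ~2 = 0
q ∧ q = 3 ∧ 3 = 3
~(q ∧ q) = ~3 = 0
~p ∧ ~(q ∧ q) = 0 ∧ 0 = 0
p → p = 2 → 2 = 6
p ∧ q = 2 ∧ 3 = 2
(p → p) ∧ (p ∧ q) = 6 ∧ 2 = 2
(~p ∧ ~(q ∧ q)) → ((p → p) ∧ (p ∧ q)) = 0 → 2 = 6
~((~p ∧ ~(q ∧ q)) → ((p → p) ∧ (p ∧ q))) = ~6 = 0
~~((~p ∧ ~(q ∧ q)) → ((p → p) ∧ (p ∧ q))) = ~0 = 6
((((q → q) → ((q ↔ q) ∧ q)) ∧ ((p → p) ∧ (q → p))) ↔ (~p → p)) ∧ ~~((~p ∧ ~(q ∧ q)) → ((p → p) ∧ (p ∧ q))) = 2 ∧ 6 = 2

2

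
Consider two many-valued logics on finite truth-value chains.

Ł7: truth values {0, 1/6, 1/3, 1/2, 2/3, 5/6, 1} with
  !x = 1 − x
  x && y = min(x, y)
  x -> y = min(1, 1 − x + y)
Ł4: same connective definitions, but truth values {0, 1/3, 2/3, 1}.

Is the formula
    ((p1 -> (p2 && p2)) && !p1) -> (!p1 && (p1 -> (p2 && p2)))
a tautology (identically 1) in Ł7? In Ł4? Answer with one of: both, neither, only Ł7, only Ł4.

In Ł7: every assignment gives 1 — tautology.
In Ł4: every assignment gives 1 — tautology.

both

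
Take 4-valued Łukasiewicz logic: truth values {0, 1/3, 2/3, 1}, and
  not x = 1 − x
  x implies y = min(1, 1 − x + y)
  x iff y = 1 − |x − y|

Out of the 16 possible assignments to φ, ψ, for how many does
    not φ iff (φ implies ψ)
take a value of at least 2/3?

φ = 0, ψ = 0 ↦ 1  ≥
φ = 0, ψ = 1/3 ↦ 1  ≥
φ = 0, ψ = 2/3 ↦ 1  ≥
φ = 0, ψ = 1 ↦ 1  ≥
φ = 1/3, ψ = 0 ↦ 1  ≥
φ = 1/3, ψ = 1/3 ↦ 2/3  ≥
φ = 1/3, ψ = 2/3 ↦ 2/3  ≥
φ = 1/3, ψ = 1 ↦ 2/3  ≥
φ = 2/3, ψ = 0 ↦ 1  ≥
φ = 2/3, ψ = 1/3 ↦ 2/3  ≥
φ = 2/3, ψ = 2/3 ↦ 1/3  <
φ = 2/3, ψ = 1 ↦ 1/3  <
φ = 1, ψ = 0 ↦ 1  ≥
φ = 1, ψ = 1/3 ↦ 2/3  ≥
φ = 1, ψ = 2/3 ↦ 1/3  <
φ = 1, ψ = 1 ↦ 0  <
So 12 of the 16 assignments meet the threshold.

12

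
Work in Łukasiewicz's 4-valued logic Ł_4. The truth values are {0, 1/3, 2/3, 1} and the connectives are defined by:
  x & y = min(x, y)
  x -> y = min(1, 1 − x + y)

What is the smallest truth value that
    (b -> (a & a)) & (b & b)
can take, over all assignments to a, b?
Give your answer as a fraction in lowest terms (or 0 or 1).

Take a = 0, b = 0:
a & a = 0 & 0 = 0
b -> (a & a) = 0 -> 0 = 1
b & b = 0 & 0 = 0
(b -> (a & a)) & (b & b) = 1 & 0 = 0
No assignment yields a value below 0, so this is the minimum.

0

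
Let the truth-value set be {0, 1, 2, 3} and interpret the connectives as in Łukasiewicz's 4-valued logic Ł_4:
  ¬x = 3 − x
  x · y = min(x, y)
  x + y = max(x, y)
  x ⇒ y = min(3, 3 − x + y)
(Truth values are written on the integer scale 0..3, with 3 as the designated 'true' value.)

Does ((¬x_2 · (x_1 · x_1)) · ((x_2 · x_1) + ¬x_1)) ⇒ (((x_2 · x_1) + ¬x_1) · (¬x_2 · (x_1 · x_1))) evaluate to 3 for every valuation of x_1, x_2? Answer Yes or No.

x_1 = 0, x_2 = 0 ↦ 3
x_1 = 0, x_2 = 1 ↦ 3
x_1 = 0, x_2 = 2 ↦ 3
x_1 = 0, x_2 = 3 ↦ 3
x_1 = 1, x_2 = 0 ↦ 3
x_1 = 1, x_2 = 1 ↦ 3
x_1 = 1, x_2 = 2 ↦ 3
x_1 = 1, x_2 = 3 ↦ 3
x_1 = 2, x_2 = 0 ↦ 3
x_1 = 2, x_2 = 1 ↦ 3
x_1 = 2, x_2 = 2 ↦ 3
x_1 = 2, x_2 = 3 ↦ 3
x_1 = 3, x_2 = 0 ↦ 3
x_1 = 3, x_2 = 1 ↦ 3
x_1 = 3, x_2 = 2 ↦ 3
x_1 = 3, x_2 = 3 ↦ 3
Every assignment gives a value ≥ 3.

Yes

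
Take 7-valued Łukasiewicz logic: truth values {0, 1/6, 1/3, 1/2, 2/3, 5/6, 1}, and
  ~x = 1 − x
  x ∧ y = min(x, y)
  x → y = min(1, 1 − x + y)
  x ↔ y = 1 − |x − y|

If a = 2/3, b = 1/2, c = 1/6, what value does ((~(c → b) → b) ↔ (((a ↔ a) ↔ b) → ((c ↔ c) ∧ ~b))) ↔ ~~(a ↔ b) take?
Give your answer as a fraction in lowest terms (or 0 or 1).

c → b = 1/6 → 1/2 = 1
~(c → b) = ~1 = 0
~(c → b) → b = 0 → 1/2 = 1
a ↔ a = 2/3 ↔ 2/3 = 1
(a ↔ a) ↔ b = 1 ↔ 1/2 = 1/2
c ↔ c = 1/6 ↔ 1/6 = 1
~b = ~1/2 = 1/2
(c ↔ c) ∧ ~b = 1 ∧ 1/2 = 1/2
((a ↔ a) ↔ b) → ((c ↔ c) ∧ ~b) = 1/2 → 1/2 = 1
(~(c → b) → b) ↔ (((a ↔ a) ↔ b) → ((c ↔ c) ∧ ~b)) = 1 ↔ 1 = 1
a ↔ b = 2/3 ↔ 1/2 = 5/6
~(a ↔ b) = ~5/6 = 1/6
~~(a ↔ b) = ~1/6 = 5/6
((~(c → b) → b) ↔ (((a ↔ a) ↔ b) → ((c ↔ c) ∧ ~b))) ↔ ~~(a ↔ b) = 1 ↔ 5/6 = 5/6

5/6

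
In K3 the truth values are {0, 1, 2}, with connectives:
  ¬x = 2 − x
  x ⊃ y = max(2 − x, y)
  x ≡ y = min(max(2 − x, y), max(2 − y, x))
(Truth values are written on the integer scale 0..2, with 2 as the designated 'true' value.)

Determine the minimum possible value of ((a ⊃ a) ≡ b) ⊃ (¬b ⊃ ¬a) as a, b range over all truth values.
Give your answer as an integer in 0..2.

1

Take a = 1, b = 0:
a ⊃ a = 1 ⊃ 1 = 1
(a ⊃ a) ≡ b = 1 ≡ 0 = 1
¬b = ¬0 = 2
¬a = ¬1 = 1
¬b ⊃ ¬a = 2 ⊃ 1 = 1
((a ⊃ a) ≡ b) ⊃ (¬b ⊃ ¬a) = 1 ⊃ 1 = 1
No assignment yields a value below 1, so this is the minimum.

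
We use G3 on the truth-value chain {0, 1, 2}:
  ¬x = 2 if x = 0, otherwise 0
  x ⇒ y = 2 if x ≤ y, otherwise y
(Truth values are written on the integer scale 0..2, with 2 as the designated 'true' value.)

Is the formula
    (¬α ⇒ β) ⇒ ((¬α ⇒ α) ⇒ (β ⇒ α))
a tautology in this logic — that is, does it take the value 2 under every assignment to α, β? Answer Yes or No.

Counterexample: take α = 1, β = 2.
¬α = ¬1 = 0
¬α ⇒ β = 0 ⇒ 2 = 2
¬α = ¬1 = 0
¬α ⇒ α = 0 ⇒ 1 = 2
β ⇒ α = 2 ⇒ 1 = 1
(¬α ⇒ α) ⇒ (β ⇒ α) = 2 ⇒ 1 = 1
(¬α ⇒ β) ⇒ ((¬α ⇒ α) ⇒ (β ⇒ α)) = 2 ⇒ 1 = 1
This gives 1 ≠ 2.

No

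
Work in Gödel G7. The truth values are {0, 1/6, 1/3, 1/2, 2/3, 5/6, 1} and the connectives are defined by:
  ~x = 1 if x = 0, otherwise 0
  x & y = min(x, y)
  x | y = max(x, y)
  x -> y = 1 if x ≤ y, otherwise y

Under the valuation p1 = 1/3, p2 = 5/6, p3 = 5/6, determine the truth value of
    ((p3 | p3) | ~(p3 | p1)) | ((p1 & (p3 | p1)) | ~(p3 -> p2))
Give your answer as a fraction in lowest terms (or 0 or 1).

p3 | p3 = 5/6 | 5/6 = 5/6
p3 | p1 = 5/6 | 1/3 = 5/6
~(p3 | p1) = ~5/6 = 0
(p3 | p3) | ~(p3 | p1) = 5/6 | 0 = 5/6
p3 | p1 = 5/6 | 1/3 = 5/6
p1 & (p3 | p1) = 1/3 & 5/6 = 1/3
p3 -> p2 = 5/6 -> 5/6 = 1
~(p3 -> p2) = ~1 = 0
(p1 & (p3 | p1)) | ~(p3 -> p2) = 1/3 | 0 = 1/3
((p3 | p3) | ~(p3 | p1)) | ((p1 & (p3 | p1)) | ~(p3 -> p2)) = 5/6 | 1/3 = 5/6

5/6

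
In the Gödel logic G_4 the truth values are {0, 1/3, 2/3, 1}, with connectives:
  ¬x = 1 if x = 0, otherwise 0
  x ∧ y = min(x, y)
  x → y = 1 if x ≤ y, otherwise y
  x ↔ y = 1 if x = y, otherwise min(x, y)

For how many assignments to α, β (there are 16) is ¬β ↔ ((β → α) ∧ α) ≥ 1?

4

α = 0, β = 0 ↦ 0  <
α = 0, β = 1/3 ↦ 1  ≥
α = 0, β = 2/3 ↦ 1  ≥
α = 0, β = 1 ↦ 1  ≥
α = 1/3, β = 0 ↦ 1/3  <
α = 1/3, β = 1/3 ↦ 0  <
α = 1/3, β = 2/3 ↦ 0  <
α = 1/3, β = 1 ↦ 0  <
α = 2/3, β = 0 ↦ 2/3  <
α = 2/3, β = 1/3 ↦ 0  <
α = 2/3, β = 2/3 ↦ 0  <
α = 2/3, β = 1 ↦ 0  <
α = 1, β = 0 ↦ 1  ≥
α = 1, β = 1/3 ↦ 0  <
α = 1, β = 2/3 ↦ 0  <
α = 1, β = 1 ↦ 0  <
So 4 of the 16 assignments meet the threshold.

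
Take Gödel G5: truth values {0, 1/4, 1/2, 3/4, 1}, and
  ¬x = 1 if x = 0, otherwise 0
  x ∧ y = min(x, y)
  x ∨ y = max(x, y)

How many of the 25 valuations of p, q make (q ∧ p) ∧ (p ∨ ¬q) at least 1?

value 1: 1 assignment (counts)
value 3/4: 3 assignments
value 1/2: 5 assignments
value 1/4: 7 assignments
value 0: 9 assignments
So 1 of the 25 assignments meets the threshold.

1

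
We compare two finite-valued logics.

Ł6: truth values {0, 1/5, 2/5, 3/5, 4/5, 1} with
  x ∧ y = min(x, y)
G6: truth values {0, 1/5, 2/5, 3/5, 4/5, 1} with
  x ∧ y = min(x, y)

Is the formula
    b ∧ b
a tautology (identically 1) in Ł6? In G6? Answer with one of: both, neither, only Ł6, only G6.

In Ł6: at b = 0 the value is 0 — not a tautology.
In G6: at b = 0 the value is 0 — not a tautology.

neither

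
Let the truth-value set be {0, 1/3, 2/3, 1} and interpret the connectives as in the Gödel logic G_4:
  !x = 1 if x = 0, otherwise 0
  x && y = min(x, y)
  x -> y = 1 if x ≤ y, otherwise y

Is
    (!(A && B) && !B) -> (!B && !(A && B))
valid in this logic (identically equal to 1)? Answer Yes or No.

A = 0, B = 0 ↦ 1
A = 0, B = 1/3 ↦ 1
A = 0, B = 2/3 ↦ 1
A = 0, B = 1 ↦ 1
A = 1/3, B = 0 ↦ 1
A = 1/3, B = 1/3 ↦ 1
A = 1/3, B = 2/3 ↦ 1
A = 1/3, B = 1 ↦ 1
A = 2/3, B = 0 ↦ 1
A = 2/3, B = 1/3 ↦ 1
A = 2/3, B = 2/3 ↦ 1
A = 2/3, B = 1 ↦ 1
A = 1, B = 0 ↦ 1
A = 1, B = 1/3 ↦ 1
A = 1, B = 2/3 ↦ 1
A = 1, B = 1 ↦ 1
Every assignment gives a value ≥ 1.

Yes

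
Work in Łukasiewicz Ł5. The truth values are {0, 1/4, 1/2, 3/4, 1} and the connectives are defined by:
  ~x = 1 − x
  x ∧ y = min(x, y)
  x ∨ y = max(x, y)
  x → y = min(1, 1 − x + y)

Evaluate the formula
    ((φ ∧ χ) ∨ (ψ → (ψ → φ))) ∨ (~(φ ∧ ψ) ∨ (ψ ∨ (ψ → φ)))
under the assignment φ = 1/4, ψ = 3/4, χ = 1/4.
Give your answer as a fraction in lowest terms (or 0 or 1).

3/4

φ ∧ χ = 1/4 ∧ 1/4 = 1/4
ψ → φ = 3/4 → 1/4 = 1/2
ψ → (ψ → φ) = 3/4 → 1/2 = 3/4
(φ ∧ χ) ∨ (ψ → (ψ → φ)) = 1/4 ∨ 3/4 = 3/4
φ ∧ ψ = 1/4 ∧ 3/4 = 1/4
~(φ ∧ ψ) = ~1/4 = 3/4
ψ → φ = 3/4 → 1/4 = 1/2
ψ ∨ (ψ → φ) = 3/4 ∨ 1/2 = 3/4
~(φ ∧ ψ) ∨ (ψ ∨ (ψ → φ)) = 3/4 ∨ 3/4 = 3/4
((φ ∧ χ) ∨ (ψ → (ψ → φ))) ∨ (~(φ ∧ ψ) ∨ (ψ ∨ (ψ → φ))) = 3/4 ∨ 3/4 = 3/4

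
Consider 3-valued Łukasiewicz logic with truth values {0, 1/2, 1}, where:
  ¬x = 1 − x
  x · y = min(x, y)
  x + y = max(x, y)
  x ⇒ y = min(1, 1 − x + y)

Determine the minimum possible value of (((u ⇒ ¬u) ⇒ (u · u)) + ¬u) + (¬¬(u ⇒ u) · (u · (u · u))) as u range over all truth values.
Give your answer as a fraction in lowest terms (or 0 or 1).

1/2

Take u = 1/2:
¬u = ¬1/2 = 1/2
u ⇒ ¬u = 1/2 ⇒ 1/2 = 1
u · u = 1/2 · 1/2 = 1/2
(u ⇒ ¬u) ⇒ (u · u) = 1 ⇒ 1/2 = 1/2
¬u = ¬1/2 = 1/2
((u ⇒ ¬u) ⇒ (u · u)) + ¬u = 1/2 + 1/2 = 1/2
u ⇒ u = 1/2 ⇒ 1/2 = 1
¬(u ⇒ u) = ¬1 = 0
¬¬(u ⇒ u) = ¬0 = 1
u · u = 1/2 · 1/2 = 1/2
u · (u · u) = 1/2 · 1/2 = 1/2
¬¬(u ⇒ u) · (u · (u · u)) = 1 · 1/2 = 1/2
(((u ⇒ ¬u) ⇒ (u · u)) + ¬u) + (¬¬(u ⇒ u) · (u · (u · u))) = 1/2 + 1/2 = 1/2
No assignment yields a value below 1/2, so this is the minimum.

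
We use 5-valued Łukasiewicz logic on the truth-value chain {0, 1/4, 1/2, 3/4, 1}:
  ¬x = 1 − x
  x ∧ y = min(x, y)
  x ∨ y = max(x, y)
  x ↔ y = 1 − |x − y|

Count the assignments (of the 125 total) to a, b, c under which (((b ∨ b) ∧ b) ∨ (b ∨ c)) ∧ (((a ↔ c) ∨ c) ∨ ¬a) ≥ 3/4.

68

value 1: 32 assignments (counts)
value 3/4: 36 assignments (counts)
value 1/2: 28 assignments
value 1/4: 20 assignments
value 0: 9 assignments
So 68 of the 125 assignments meet the threshold.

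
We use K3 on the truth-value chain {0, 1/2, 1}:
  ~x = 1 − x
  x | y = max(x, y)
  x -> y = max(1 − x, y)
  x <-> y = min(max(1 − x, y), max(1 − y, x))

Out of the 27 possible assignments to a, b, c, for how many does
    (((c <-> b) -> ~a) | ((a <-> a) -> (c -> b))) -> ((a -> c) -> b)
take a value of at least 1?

11

value 1: 11 assignments (counts)
value 1/2: 11 assignments
value 0: 5 assignments
So 11 of the 27 assignments meet the threshold.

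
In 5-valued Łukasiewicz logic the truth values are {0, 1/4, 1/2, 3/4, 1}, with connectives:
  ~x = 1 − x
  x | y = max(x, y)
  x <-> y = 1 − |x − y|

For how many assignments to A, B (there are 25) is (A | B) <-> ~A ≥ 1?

5

value 1: 5 assignments (counts)
value 3/4: 4 assignments
value 1/2: 8 assignments
value 1/4: 2 assignments
value 0: 6 assignments
So 5 of the 25 assignments meet the threshold.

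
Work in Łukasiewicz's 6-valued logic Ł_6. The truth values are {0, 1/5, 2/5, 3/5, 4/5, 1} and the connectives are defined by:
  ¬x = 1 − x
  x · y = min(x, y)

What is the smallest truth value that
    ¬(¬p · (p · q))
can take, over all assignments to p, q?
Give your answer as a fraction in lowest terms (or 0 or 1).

3/5

Take p = 2/5, q = 2/5:
¬p = ¬2/5 = 3/5
p · q = 2/5 · 2/5 = 2/5
¬p · (p · q) = 3/5 · 2/5 = 2/5
¬(¬p · (p · q)) = ¬2/5 = 3/5
No assignment yields a value below 3/5, so this is the minimum.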